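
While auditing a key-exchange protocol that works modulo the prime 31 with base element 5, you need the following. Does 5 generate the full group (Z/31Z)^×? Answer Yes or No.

No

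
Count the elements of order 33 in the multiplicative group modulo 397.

φ(397) = 397 − 1 = 396 = 2^2 · 3^2 · 11.
Since (Z/397Z)^× is cyclic of order 396, the number of elements of order d is φ(d) when d | 396 and 0 otherwise.
33 = 3 · 11 divides 396, and φ(33) = 20.

20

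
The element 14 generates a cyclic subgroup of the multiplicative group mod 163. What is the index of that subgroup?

By Lagrange's theorem, ord_163(14) divides φ(163) = 163 − 1 = 162 = 2 · 3^4.
Divisors of 162: 1, 2, 3, 6, 9, 18, 27, 54, 81, 162.
Evaluate successive powers at the divisors of 162:
14^1 ≡ 14
14^2 ≡ 33
14^3 ≡ 136
14^6 ≡ 77
14^9 ≡ 40
14^18 ≡ 133
14^27 ≡ 104
14^54 ≡ 58
14^81 ≡ 1
Thus |⟨14⟩| = ord(14) = 81.
The index is φ(163) / ord(14) = 162 / 81 = 2.

2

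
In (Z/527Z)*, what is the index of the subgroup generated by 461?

12

The order of 461 must divide φ(527) = φ(17·31) = (17−1)·(31−1) = 16·30 = 480 = 2^5 · 3 · 5.
Divisors of 480: 1, 2, 3, 4, 5, 6, 8, 10, 12, 15, 16, 20, 24, 30, 32, 40, 48, 60, 80, 96, 120, 160, 240, 480.
Test each divisor d:
461^1 ≡ 461
461^2 ≡ 140
461^3 ≡ 246
461^4 ≡ 101
461^5 ≡ 185
461^6 ≡ 438
461^8 ≡ 188
461^10 ≡ 497
461^12 ≡ 16
461^15 ≡ 247
461^16 ≡ 35
461^20 ≡ 373
461^24 ≡ 256
461^30 ≡ 404
461^32 ≡ 171
461^40 ≡ 1
The order of 461 is 40, so the subgroup it generates has 40 elements.
The index is φ(527) / ord(461) = 480 / 40 = 12.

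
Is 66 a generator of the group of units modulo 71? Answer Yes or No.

No

φ(71) = 71 − 1 = 70 = 2 · 5 · 7.
It suffices to check that the order of 66 is not a proper divisor of 70: compute 66^(70/q) for q ∈ {2, 5, 7}.
66^35 ≡ 70 (mod 71)  [q = 2: ≢ 1 ✓]
66^14 ≡ 57 (mod 71)  [q = 5: ≢ 1 ✓]
66^10 ≡ 1 (mod 71)  [q = 7: ≡ 1 ✗]
The check at q = 7 fails, so 66 generates a proper subgroup.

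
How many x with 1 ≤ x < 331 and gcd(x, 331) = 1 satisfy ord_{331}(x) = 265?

0

φ(331) = 331 − 1 = 330 = 2 · 3 · 5 · 11.
In a cyclic group of order 330, there are φ(d) elements of order d for each divisor d of 330, and zero for non-divisors.
265 does not divide 330, so no element of (Z/331Z)^× has order 265.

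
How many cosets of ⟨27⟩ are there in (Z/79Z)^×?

3

ord(27) | φ(79) = 79 − 1 = 78 = 2 · 3 · 13.
Divisors of 78: 1, 2, 3, 6, 13, 26, 39, 78.
Test each divisor d:
27^1 ≡ 27 (mod 79)
27^2 ≡ 18 (mod 79)
27^3 ≡ 12 (mod 79)
27^6 ≡ 65 (mod 79)
27^13 ≡ 78 (mod 79)
27^26 ≡ 1 (mod 79) ✓
Thus |⟨27⟩| = ord(27) = 26.
[(Z/79Z)^× : ⟨27⟩] = 78/26 = 3.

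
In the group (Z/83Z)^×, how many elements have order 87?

φ(83) = 83 − 1 = 82 = 2 · 41.
In a cyclic group of order 82, there are φ(d) elements of order d for each divisor d of 82, and zero for non-divisors.
Here 82 is not a multiple of 87, so there are no elements of order 87.

0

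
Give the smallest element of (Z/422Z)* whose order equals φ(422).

φ(422) = φ(2)·φ(211) = 1·210 = 210 = 2 · 3 · 5 · 7.
g is a primitive root iff g^(210/q) ≢ 1 (mod 422) for each prime q ∈ {2, 3, 5, 7}.
g = 2: gcd(2, 422) = 2 > 1, not a unit — skip.
g = 3: 3^105 ≡ 421; 3^70 ≡ 407; 3^42 ≡ 399; 3^30 ≡ 171 — none is 1, so 3 is a primitive root.
So 3 is the smallest generator of (Z/422Z)^×.

3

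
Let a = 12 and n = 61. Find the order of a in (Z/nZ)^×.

By Lagrange's theorem, ord_61(12) divides φ(61) = 61 − 1 = 60 = 2^2 · 3 · 5.
Divisors of 60: 1, 2, 3, 4, 5, 6, 10, 12, 15, 20, 30, 60.
Test each divisor d:
12^1 ≡ 12
12^2 ≡ 22
12^3 ≡ 20
12^4 ≡ 57
12^5 ≡ 13
12^6 ≡ 34
12^10 ≡ 47
12^12 ≡ 58
12^15 ≡ 1
Therefore the multiplicative order of 12 modulo 61 is 15.

15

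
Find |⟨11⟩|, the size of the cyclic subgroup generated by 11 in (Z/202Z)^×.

100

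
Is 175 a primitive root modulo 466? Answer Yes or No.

φ(466) = φ(2)·φ(233) = 1·232 = 232 = 2^3 · 29.
Test 175^(232/q) mod 466 for each prime factor q of 232:
175^116 ≡ 1 (mod 466)  [q = 2: ≡ 1 ✗]
175^8 ≡ 37 (mod 466)  [q = 29: ≢ 1 ✓]
Since 175^116 ≡ 1, the order of 175 divides 116 < 232, so 175 is not a primitive root.

No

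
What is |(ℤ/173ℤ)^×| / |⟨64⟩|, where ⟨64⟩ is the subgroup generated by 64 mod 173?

2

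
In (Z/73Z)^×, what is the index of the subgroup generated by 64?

24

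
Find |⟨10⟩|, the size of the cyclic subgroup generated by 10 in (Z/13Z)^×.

6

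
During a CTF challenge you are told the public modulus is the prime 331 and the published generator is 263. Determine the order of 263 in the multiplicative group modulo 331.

110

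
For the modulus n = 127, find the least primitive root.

φ(127) = 127 − 1 = 126 = 2 · 3^2 · 7.
Test candidates g = 2, 3, … against the prime factors q ∈ {2, 3, 7} of φ(127): g is a generator iff g^(126/q) ≢ 1 for every such q.
g = 2: 2^63 ≡ 1 — hits 1, so not a primitive root.
g = 3: 3^63 ≡ 126; 3^42 ≡ 107; 3^18 ≡ 4 — none is 1, so 3 is a primitive root.
The smallest primitive root modulo 127 is 3.

3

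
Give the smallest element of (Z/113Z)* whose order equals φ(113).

φ(113) = 113 − 1 = 112 = 2^4 · 7.
g is a primitive root iff g^(112/q) ≢ 1 (mod 113) for each prime q ∈ {2, 7}.
g = 2: 2^56 ≡ 1 — hits 1, so not a primitive root.
g = 3: 3^56 ≡ 112; 3^16 ≡ 49 — none is 1, so 3 is a primitive root.
So 3 is the smallest generator of (Z/113Z)^×.

3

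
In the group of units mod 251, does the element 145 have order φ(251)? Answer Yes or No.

Yes

φ(251) = 251 − 1 = 250 = 2 · 5^3.
It suffices to check that the order of 145 is not a proper divisor of 250: compute 145^(250/q) for q ∈ {2, 5}.
145^125 ≡ 250 (mod 251)  [q = 2: ≢ 1 ✓]
145^50 ≡ 113 (mod 251)  [q = 5: ≢ 1 ✓]
None equal 1, so ord_251(145) = 250: 145 is a primitive root.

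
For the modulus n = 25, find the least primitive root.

2

φ(25) = φ(5^2) = 5·(5−1) = 20 = 2^2 · 5.
Test candidates g = 2, 3, … against the prime factors q ∈ {2, 5} of φ(25): g is a generator iff g^(20/q) ≢ 1 for every such q.
g = 2: 2^10 ≡ 24; 2^4 ≡ 16 — none is 1, so 2 is a primitive root.
Hence the least primitive root of 25 is 2.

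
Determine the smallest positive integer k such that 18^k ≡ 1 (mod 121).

By Lagrange's theorem, ord_121(18) divides φ(121) = φ(11^2) = 11·(11−1) = 110 = 2 · 5 · 11.
Divisors of 110: 1, 2, 5, 10, 11, 22, 55, 110.
Test each divisor d:
18^1 ≡ 18 (mod 121)
18^2 ≡ 82 (mod 121)
18^5 ≡ 32 (mod 121)
18^10 ≡ 56 (mod 121)
18^11 ≡ 40 (mod 121)
18^22 ≡ 27 (mod 121)
18^55 ≡ 120 (mod 121)
18^110 ≡ 1 (mod 121) ✓
So ord_121(18) = 110.

110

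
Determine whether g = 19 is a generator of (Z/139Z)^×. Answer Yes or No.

φ(139) = 139 − 1 = 138 = 2 · 3 · 23.
Test 19^(138/q) mod 139 for each prime factor q of 138:
19^69 ≡ 138 (mod 139)  [q = 2: ≢ 1 ✓]
19^46 ≡ 96 (mod 139)  [q = 3: ≢ 1 ✓]
19^6 ≡ 80 (mod 139)  [q = 23: ≢ 1 ✓]
None equal 1, so ord_139(19) = 138: 19 is a primitive root.

Yes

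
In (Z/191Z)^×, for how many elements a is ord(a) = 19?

18

φ(191) = 191 − 1 = 190 = 2 · 5 · 19.
(Z/191Z)^× is cyclic (|G| = 190); a cyclic group of order m has exactly φ(d) elements of each order d | m, and none otherwise.
19 | 190, and φ(19) = 19 − 1 = 18.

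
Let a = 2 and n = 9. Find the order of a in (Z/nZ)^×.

6

ord(2) | φ(9) = φ(3^2) = 3·(3−1) = 6 = 2 · 3.
Divisors of 6: 1, 2, 3, 6.
Compute 2^d (mod 9) for the divisors d until we hit 1:
2^1 ≡ 2 (mod 9)
2^2 ≡ 4 (mod 9)
2^3 ≡ 8 (mod 9)
2^6 ≡ 1 (mod 9) ✓
Hence ord(2) = 6.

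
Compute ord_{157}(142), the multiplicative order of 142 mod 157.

156

By Lagrange's theorem, ord_157(142) divides φ(157) = 157 − 1 = 156 = 2^2 · 3 · 13.
Divisors of 156: 1, 2, 3, 4, 6, 12, 13, 26, 39, 52, 78, 156.
Check 142^d mod 157 for each divisor in increasing order:
142^1 ≡ 142
142^2 ≡ 68
142^3 ≡ 79
142^4 ≡ 71
142^6 ≡ 118
142^12 ≡ 108
142^13 ≡ 107
142^26 ≡ 145
142^39 ≡ 129
142^52 ≡ 144
142^78 ≡ 156
142^156 ≡ 1
So ord_157(142) = 156.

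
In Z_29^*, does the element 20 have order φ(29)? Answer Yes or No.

φ(29) = 29 − 1 = 28 = 2^2 · 7.
Test 20^(28/q) mod 29 for each prime factor q of 28:
20^14 ≡ 1 (mod 29)  [q = 2: ≡ 1 ✗]
20^4 ≡ 7 (mod 29)  [q = 7: ≢ 1 ✓]
20^14 ≡ 1 shows ord(20) | 14, strictly less than φ(29); not a primitive root.

No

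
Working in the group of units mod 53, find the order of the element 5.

52

The order of 5 must divide φ(53) = 53 − 1 = 52 = 2^2 · 13.
Divisors of 52: 1, 2, 4, 13, 26, 52.
Evaluate successive powers at the divisors of 52:
5^1 ≡ 5
5^2 ≡ 25
5^4 ≡ 42
5^13 ≡ 23
5^26 ≡ 52
5^52 ≡ 1
Therefore the multiplicative order of 5 modulo 53 is 52.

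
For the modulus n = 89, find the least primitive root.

3

φ(89) = 89 − 1 = 88 = 2^3 · 11.
Test candidates g = 2, 3, … against the prime factors q ∈ {2, 11} of φ(89): g is a generator iff g^(88/q) ≢ 1 for every such q.
g = 2: 2^44 ≡ 1 — hits 1, so not a primitive root.
g = 3: 3^44 ≡ 88; 3^8 ≡ 64 — none is 1, so 3 is a primitive root.
The smallest primitive root modulo 89 is 3.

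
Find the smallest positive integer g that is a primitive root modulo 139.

2

φ(139) = 139 − 1 = 138 = 2 · 3 · 23.
g is a primitive root iff g^(138/q) ≢ 1 (mod 139) for each prime q ∈ {2, 3, 23}.
g = 2: 2^69 ≡ 138; 2^46 ≡ 96; 2^6 ≡ 64 — none is 1, so 2 is a primitive root.
The smallest primitive root modulo 139 is 2.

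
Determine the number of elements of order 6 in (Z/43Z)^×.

φ(43) = 43 − 1 = 42 = 2 · 3 · 7.
In a cyclic group of order 42, there are φ(d) elements of order d for each divisor d of 42, and zero for non-divisors.
6 = 2 · 3 divides 42, and φ(6) = 2.

2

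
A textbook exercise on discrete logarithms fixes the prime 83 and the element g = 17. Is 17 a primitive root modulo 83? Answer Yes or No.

No

φ(83) = 83 − 1 = 82 = 2 · 41.
An element g generates (Z/83Z)^× iff g^(82/q) ≢ 1 (mod 83) for each prime q ∈ {2, 41}.
17^41 ≡ 1 (mod 83)  [q = 2: ≡ 1 ✗]
17^2 ≡ 40 (mod 83)  [q = 41: ≢ 1 ✓]
Since 17^41 ≡ 1, the order of 17 divides 41 < 82, so 17 is not a primitive root.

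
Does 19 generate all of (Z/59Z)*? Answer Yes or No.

φ(59) = 59 − 1 = 58 = 2 · 29.
An element g generates (Z/59Z)^× iff g^(58/q) ≢ 1 (mod 59) for each prime q ∈ {2, 29}.
19^29 ≡ 1 (mod 59)  [q = 2: ≡ 1 ✗]
19^2 ≡ 7 (mod 59)  [q = 29: ≢ 1 ✓]
19^29 ≡ 1 shows ord(19) | 29, strictly less than φ(59); not a primitive root.

No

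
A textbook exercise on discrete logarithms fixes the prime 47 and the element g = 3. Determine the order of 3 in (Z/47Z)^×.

By Lagrange's theorem, ord_47(3) divides φ(47) = 47 − 1 = 46 = 2 · 23.
Divisors of 46: 1, 2, 23, 46.
Evaluate successive powers at the divisors of 46:
3^1 ≡ 3
3^2 ≡ 9
3^23 ≡ 1
Hence ord(3) = 23.

23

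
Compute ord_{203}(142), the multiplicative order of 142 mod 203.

84

ord(142) | φ(203) = φ(7·29) = (7−1)·(29−1) = 6·28 = 168 = 2^3 · 3 · 7.
Divisors of 168: 1, 2, 3, 4, 6, 7, 8, 12, 14, 21, 24, 28, 42, 56, 84, 168.
Compute 142^d (mod 203) for the divisors d until we hit 1:
142^1 ≡ 142
142^2 ≡ 67
142^3 ≡ 176
142^4 ≡ 23
142^6 ≡ 120
142^7 ≡ 191
142^8 ≡ 123
142^12 ≡ 190
142^14 ≡ 144
142^21 ≡ 99
142^24 ≡ 169
142^28 ≡ 30
142^42 ≡ 57
142^56 ≡ 88
142^84 ≡ 1
The smallest such exponent is 84, so the order of 142 is 84.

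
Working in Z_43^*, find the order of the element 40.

21

ord(40) | φ(43) = 43 − 1 = 42 = 2 · 3 · 7.
Divisors of 42: 1, 2, 3, 6, 7, 14, 21, 42.
Evaluate successive powers at the divisors of 42:
40^1 ≡ 40 (mod 43)
40^2 ≡ 9 (mod 43)
40^3 ≡ 16 (mod 43)
40^6 ≡ 41 (mod 43)
40^7 ≡ 6 (mod 43)
40^14 ≡ 36 (mod 43)
40^21 ≡ 1 (mod 43) ✓
Hence ord(40) = 21.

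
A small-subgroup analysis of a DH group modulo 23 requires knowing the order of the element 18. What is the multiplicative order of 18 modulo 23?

11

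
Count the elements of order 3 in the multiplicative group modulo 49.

2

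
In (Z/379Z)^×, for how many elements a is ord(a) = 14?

φ(379) = 379 − 1 = 378 = 2 · 3^3 · 7.
Since (Z/379Z)^× is cyclic of order 378, the number of elements of order d is φ(d) when d | 378 and 0 otherwise.
14 = 2 · 7 divides 378, and φ(14) = 6.

6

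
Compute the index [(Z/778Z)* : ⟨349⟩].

1

Since 349 ∈ (Z/778Z)^×, its order divides φ(778) = φ(2)·φ(389) = 1·388 = 388 = 2^2 · 97.
Divisors of 388: 1, 2, 4, 97, 194, 388.
Compute 349^d (mod 778) for the divisors d until we hit 1:
349^1 ≡ 349 (mod 778)
349^2 ≡ 433 (mod 778)
349^4 ≡ 769 (mod 778)
349^97 ≡ 115 (mod 778)
349^194 ≡ 777 (mod 778)
349^388 ≡ 1 (mod 778) ✓
Thus |⟨349⟩| = ord(349) = 388.
The index is φ(778) / ord(349) = 388 / 388 = 1.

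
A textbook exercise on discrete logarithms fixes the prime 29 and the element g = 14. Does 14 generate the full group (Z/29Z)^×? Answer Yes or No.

Yes

φ(29) = 29 − 1 = 28 = 2^2 · 7.
Test 14^(28/q) mod 29 for each prime factor q of 28:
14^14 ≡ 28 (mod 29)  [q = 2: ≢ 1 ✓]
14^4 ≡ 20 (mod 29)  [q = 7: ≢ 1 ✓]
Every test exponent gives a nontrivial residue, hence 14 generates the full group.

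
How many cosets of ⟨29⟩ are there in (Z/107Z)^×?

2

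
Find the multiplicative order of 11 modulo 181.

90

ord(11) | φ(181) = 181 − 1 = 180 = 2^2 · 3^2 · 5.
Divisors of 180: 1, 2, 3, 4, 5, 6, 9, 10, 12, 15, 18, 20, 30, 36, 45, 60, 90, 180.
Compute 11^d (mod 181) for the divisors d until we hit 1:
11^1 ≡ 11
11^2 ≡ 121
11^3 ≡ 64
11^4 ≡ 161
11^5 ≡ 142
11^6 ≡ 114
11^9 ≡ 56
11^10 ≡ 73
11^12 ≡ 145
11^15 ≡ 49
11^18 ≡ 59
11^20 ≡ 80
11^30 ≡ 48
11^36 ≡ 42
11^45 ≡ 180
11^60 ≡ 132
11^90 ≡ 1
The smallest such exponent is 90, so the order of 11 is 90.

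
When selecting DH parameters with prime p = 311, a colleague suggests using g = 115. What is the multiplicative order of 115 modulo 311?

310

The order of 115 must divide φ(311) = 311 − 1 = 310 = 2 · 5 · 31.
Divisors of 310: 1, 2, 5, 10, 31, 62, 155, 310.
Compute 115^d (mod 311) for the divisors d until we hit 1:
115^1 ≡ 115 (mod 311)
115^2 ≡ 163 (mod 311)
115^5 ≡ 171 (mod 311)
115^10 ≡ 7 (mod 311)
115^31 ≡ 259 (mod 311)
115^62 ≡ 216 (mod 311)
115^155 ≡ 310 (mod 311)
115^310 ≡ 1 (mod 311) ✓
Therefore the multiplicative order of 115 modulo 311 is 310.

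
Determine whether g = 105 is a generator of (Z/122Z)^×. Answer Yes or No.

Yes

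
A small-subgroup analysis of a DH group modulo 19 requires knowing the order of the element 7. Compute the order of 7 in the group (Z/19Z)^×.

By Lagrange's theorem, ord_19(7) divides φ(19) = 19 − 1 = 18 = 2 · 3^2.
Divisors of 18: 1, 2, 3, 6, 9, 18.
Compute 7^d (mod 19) for the divisors d until we hit 1:
7^1 ≡ 7 (mod 19)
7^2 ≡ 11 (mod 19)
7^3 ≡ 1 (mod 19) ✓
Therefore the multiplicative order of 7 modulo 19 is 3.

3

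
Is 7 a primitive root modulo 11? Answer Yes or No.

Yes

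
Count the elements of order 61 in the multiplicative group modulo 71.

0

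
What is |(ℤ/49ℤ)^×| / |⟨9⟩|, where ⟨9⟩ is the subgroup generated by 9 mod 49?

The order of 9 must divide φ(49) = φ(7^2) = 7·(7−1) = 42 = 2 · 3 · 7.
Divisors of 42: 1, 2, 3, 6, 7, 14, 21, 42.
Check 9^d mod 49 for each divisor in increasing order:
9^1 ≡ 9 (mod 49)
9^2 ≡ 32 (mod 49)
9^3 ≡ 43 (mod 49)
9^6 ≡ 36 (mod 49)
9^7 ≡ 30 (mod 49)
9^14 ≡ 18 (mod 49)
9^21 ≡ 1 (mod 49) ✓
The order of 9 is 21, so the subgroup it generates has 21 elements.
The index is φ(49) / ord(9) = 42 / 21 = 2.

2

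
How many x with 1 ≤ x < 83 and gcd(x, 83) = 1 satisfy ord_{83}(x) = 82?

φ(83) = 83 − 1 = 82 = 2 · 41.
In a cyclic group of order 82, there are φ(d) elements of order d for each divisor d of 82, and zero for non-divisors.
82 = 2 · 41 divides 82, and φ(82) = 40.

40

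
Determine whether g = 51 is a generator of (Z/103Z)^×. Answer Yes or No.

Yes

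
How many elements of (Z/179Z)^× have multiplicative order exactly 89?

φ(179) = 179 − 1 = 178 = 2 · 89.
(Z/179Z)^× is cyclic (|G| = 178); a cyclic group of order m has exactly φ(d) elements of each order d | m, and none otherwise.
89 | 178, and φ(89) = 89 − 1 = 88.

88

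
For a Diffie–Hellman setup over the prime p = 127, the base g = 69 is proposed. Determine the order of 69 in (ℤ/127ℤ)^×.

Since 69 ∈ (Z/127Z)^×, its order divides φ(127) = 127 − 1 = 126 = 2 · 3^2 · 7.
Divisors of 126: 1, 2, 3, 6, 7, 9, 14, 18, 21, 42, 63, 126.
Test each divisor d:
69^1 ≡ 69 (mod 127)
69^2 ≡ 62 (mod 127)
69^3 ≡ 87 (mod 127)
69^6 ≡ 76 (mod 127)
69^7 ≡ 37 (mod 127)
69^9 ≡ 8 (mod 127)
69^14 ≡ 99 (mod 127)
69^18 ≡ 64 (mod 127)
69^21 ≡ 107 (mod 127)
69^42 ≡ 19 (mod 127)
69^63 ≡ 1 (mod 127) ✓
Hence ord(69) = 63.

63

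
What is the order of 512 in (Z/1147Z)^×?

20

The order of 512 must divide φ(1147) = φ(31·37) = (31−1)·(37−1) = 30·36 = 1080 = 2^3 · 3^3 · 5.
Divisors of 1080: 1, 2, 3, 4, 5, 6, 8, 9, 10, 12, 15, 18, 20, 24, 27, 30, 36, 40, 45, 54, 60, 72, 90, 108, 120, 135, 180, 216, 270, 360, 540, 1080.
Evaluate successive powers at the divisors of 1080:
512^1 ≡ 512 (mod 1147)
512^2 ≡ 628 (mod 1147)
512^3 ≡ 376 (mod 1147)
512^4 ≡ 963 (mod 1147)
512^5 ≡ 993 (mod 1147)
512^6 ≡ 295 (mod 1147)
512^8 ≡ 593 (mod 1147)
512^9 ≡ 808 (mod 1147)
512^10 ≡ 776 (mod 1147)
512^12 ≡ 1000 (mod 1147)
512^15 ≡ 931 (mod 1147)
512^18 ≡ 221 (mod 1147)
512^20 ≡ 1 (mod 1147) ✓
Hence ord(512) = 20.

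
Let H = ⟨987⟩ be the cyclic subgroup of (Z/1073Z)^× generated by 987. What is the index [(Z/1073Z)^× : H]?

The order of 987 must divide φ(1073) = φ(29·37) = (29−1)·(37−1) = 28·36 = 1008 = 2^4 · 3^2 · 7.
Divisors of 1008: 1, 2, 3, 4, 6, 7, 8, 9, 12, 14, 16, 18, 21, 24, 28, 36, 42, 48, 56, 63, 72, 84, 112, 126, 144, 168, 252, 336, 504, 1008.
Test each divisor d:
987^1 ≡ 987 (mod 1073)
987^2 ≡ 958 (mod 1073)
987^3 ≡ 233 (mod 1073)
987^4 ≡ 349 (mod 1073)
987^6 ≡ 639 (mod 1073)
987^7 ≡ 842 (mod 1073)
987^8 ≡ 552 (mod 1073)
987^9 ≡ 813 (mod 1073)
987^12 ≡ 581 (mod 1073)
987^14 ≡ 784 (mod 1073)
987^16 ≡ 1045 (mod 1073)
987^18 ≡ 1 (mod 1073) ✓
The order of 987 is 18, so the subgroup it generates has 18 elements.
[(Z/1073Z)^× : ⟨987⟩] = 1008/18 = 56.

56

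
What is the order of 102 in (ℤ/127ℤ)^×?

42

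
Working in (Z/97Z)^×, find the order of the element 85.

16

The order of 85 must divide φ(97) = 97 − 1 = 96 = 2^5 · 3.
Divisors of 96: 1, 2, 3, 4, 6, 8, 12, 16, 24, 32, 48, 96.
Test each divisor d:
85^1 ≡ 85 (mod 97)
85^2 ≡ 47 (mod 97)
85^3 ≡ 18 (mod 97)
85^4 ≡ 75 (mod 97)
85^6 ≡ 33 (mod 97)
85^8 ≡ 96 (mod 97)
85^12 ≡ 22 (mod 97)
85^16 ≡ 1 (mod 97) ✓
Hence ord(85) = 16.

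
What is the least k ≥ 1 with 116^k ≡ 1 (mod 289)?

The order of 116 must divide φ(289) = φ(17^2) = 17·(17−1) = 272 = 2^4 · 17.
Divisors of 272: 1, 2, 4, 8, 16, 17, 34, 68, 136, 272.
Check 116^d mod 289 for each divisor in increasing order:
116^1 ≡ 116 (mod 289)
116^2 ≡ 162 (mod 289)
116^4 ≡ 234 (mod 289)
116^8 ≡ 135 (mod 289)
116^16 ≡ 18 (mod 289)
116^17 ≡ 65 (mod 289)
116^34 ≡ 179 (mod 289)
116^68 ≡ 251 (mod 289)
116^136 ≡ 288 (mod 289)
116^272 ≡ 1 (mod 289) ✓
The smallest such exponent is 272, so the order of 116 is 272.

272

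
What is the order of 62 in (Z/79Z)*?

13

Since 62 ∈ (Z/79Z)^×, its order divides φ(79) = 79 − 1 = 78 = 2 · 3 · 13.
Divisors of 78: 1, 2, 3, 6, 13, 26, 39, 78.
Test each divisor d:
62^1 ≡ 62
62^2 ≡ 52
62^3 ≡ 64
62^6 ≡ 67
62^13 ≡ 1
Therefore the multiplicative order of 62 modulo 79 is 13.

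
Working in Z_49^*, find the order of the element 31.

6

By Lagrange's theorem, ord_49(31) divides φ(49) = φ(7^2) = 7·(7−1) = 42 = 2 · 3 · 7.
Divisors of 42: 1, 2, 3, 6, 7, 14, 21, 42.
Compute 31^d (mod 49) for the divisors d until we hit 1:
31^1 ≡ 31 (mod 49)
31^2 ≡ 30 (mod 49)
31^3 ≡ 48 (mod 49)
31^6 ≡ 1 (mod 49) ✓
So ord_49(31) = 6.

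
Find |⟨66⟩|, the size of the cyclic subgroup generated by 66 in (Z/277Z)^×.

46

By Lagrange's theorem, ord_277(66) divides φ(277) = 277 − 1 = 276 = 2^2 · 3 · 23.
Divisors of 276: 1, 2, 3, 4, 6, 12, 23, 46, 69, 92, 138, 276.
Evaluate successive powers at the divisors of 276:
66^1 ≡ 66 (mod 277)
66^2 ≡ 201 (mod 277)
66^3 ≡ 247 (mod 277)
66^4 ≡ 236 (mod 277)
66^6 ≡ 69 (mod 277)
66^12 ≡ 52 (mod 277)
66^23 ≡ 276 (mod 277)
66^46 ≡ 1 (mod 277) ✓
So ord_277(66) = 46.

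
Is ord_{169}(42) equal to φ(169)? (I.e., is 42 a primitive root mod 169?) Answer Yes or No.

No

φ(169) = φ(13^2) = 13·(13−1) = 156 = 2^2 · 3 · 13.
It suffices to check that the order of 42 is not a proper divisor of 156: compute 42^(156/q) for q ∈ {2, 3, 13}.
42^78 ≡ 1 (mod 169)  [q = 2: ≡ 1 ✗]
42^52 ≡ 146 (mod 169)  [q = 3: ≢ 1 ✓]
42^12 ≡ 92 (mod 169)  [q = 13: ≢ 1 ✓]
Since 42^78 ≡ 1, the order of 42 divides 78 < 156, so 42 is not a primitive root.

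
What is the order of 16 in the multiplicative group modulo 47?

23

Since 16 ∈ (Z/47Z)^×, its order divides φ(47) = 47 − 1 = 46 = 2 · 23.
Divisors of 46: 1, 2, 23, 46.
Compute 16^d (mod 47) for the divisors d until we hit 1:
16^1 ≡ 16 (mod 47)
16^2 ≡ 21 (mod 47)
16^23 ≡ 1 (mod 47) ✓
Therefore the multiplicative order of 16 modulo 47 is 23.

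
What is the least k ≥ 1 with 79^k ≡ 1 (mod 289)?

The order of 79 must divide φ(289) = φ(17^2) = 17·(17−1) = 272 = 2^4 · 17.
Divisors of 272: 1, 2, 4, 8, 16, 17, 34, 68, 136, 272.
Test each divisor d:
79^1 ≡ 79 (mod 289)
79^2 ≡ 172 (mod 289)
79^4 ≡ 106 (mod 289)
79^8 ≡ 254 (mod 289)
79^16 ≡ 69 (mod 289)
79^17 ≡ 249 (mod 289)
79^34 ≡ 155 (mod 289)
79^68 ≡ 38 (mod 289)
79^136 ≡ 288 (mod 289)
79^272 ≡ 1 (mod 289) ✓
The smallest such exponent is 272, so the order of 79 is 272.

272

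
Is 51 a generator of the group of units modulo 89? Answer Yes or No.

Yes

φ(89) = 89 − 1 = 88 = 2^3 · 11.
It suffices to check that the order of 51 is not a proper divisor of 88: compute 51^(88/q) for q ∈ {2, 11}.
51^44 ≡ 88 (mod 89)  [q = 2: ≢ 1 ✓]
51^8 ≡ 67 (mod 89)  [q = 11: ≢ 1 ✓]
Every test exponent gives a nontrivial residue, hence 51 generates the full group.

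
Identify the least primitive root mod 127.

3

φ(127) = 127 − 1 = 126 = 2 · 3^2 · 7.
g is a primitive root iff g^(126/q) ≢ 1 (mod 127) for each prime q ∈ {2, 3, 7}.
g = 2: 2^63 ≡ 1 — hits 1, so not a primitive root.
g = 3: 3^63 ≡ 126; 3^42 ≡ 107; 3^18 ≡ 4 — none is 1, so 3 is a primitive root.
Hence the least primitive root of 127 is 3.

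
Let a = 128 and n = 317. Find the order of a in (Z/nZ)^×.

ord(128) | φ(317) = 317 − 1 = 316 = 2^2 · 79.
Divisors of 316: 1, 2, 4, 79, 158, 316.
Evaluate successive powers at the divisors of 316:
128^1 ≡ 128
128^2 ≡ 217
128^4 ≡ 173
128^79 ≡ 114
128^158 ≡ 316
128^316 ≡ 1
The smallest such exponent is 316, so the order of 128 is 316.

316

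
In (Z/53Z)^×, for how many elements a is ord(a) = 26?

12

φ(53) = 53 − 1 = 52 = 2^2 · 13.
(Z/53Z)^× is cyclic (|G| = 52); a cyclic group of order m has exactly φ(d) elements of each order d | m, and none otherwise.
26 = 2 · 13 divides 52, and φ(26) = 12.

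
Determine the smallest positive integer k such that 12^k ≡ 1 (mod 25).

20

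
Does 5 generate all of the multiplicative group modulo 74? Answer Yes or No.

Yes

φ(74) = φ(2)·φ(37) = 1·36 = 36 = 2^2 · 3^2.
An element g generates (Z/74Z)^× iff g^(36/q) ≢ 1 (mod 74) for each prime q ∈ {2, 3}.
5^18 ≡ 73 (mod 74)  [q = 2: ≢ 1 ✓]
5^12 ≡ 47 (mod 74)  [q = 3: ≢ 1 ✓]
None equal 1, so ord_74(5) = 36: 5 is a primitive root.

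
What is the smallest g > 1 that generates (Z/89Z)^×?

3

φ(89) = 89 − 1 = 88 = 2^3 · 11.
Test candidates g = 2, 3, … against the prime factors q ∈ {2, 11} of φ(89): g is a generator iff g^(88/q) ≢ 1 for every such q.
g = 2: 2^44 ≡ 1 — hits 1, so not a primitive root.
g = 3: 3^44 ≡ 88; 3^8 ≡ 64 — none is 1, so 3 is a primitive root.
Hence the least primitive root of 89 is 3.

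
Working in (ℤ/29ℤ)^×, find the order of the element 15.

28

Since 15 ∈ (Z/29Z)^×, its order divides φ(29) = 29 − 1 = 28 = 2^2 · 7.
Divisors of 28: 1, 2, 4, 7, 14, 28.
Compute 15^d (mod 29) for the divisors d until we hit 1:
15^1 ≡ 15 (mod 29)
15^2 ≡ 22 (mod 29)
15^4 ≡ 20 (mod 29)
15^7 ≡ 17 (mod 29)
15^14 ≡ 28 (mod 29)
15^28 ≡ 1 (mod 29) ✓
The smallest such exponent is 28, so the order of 15 is 28.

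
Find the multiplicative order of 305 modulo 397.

198

Since 305 ∈ (Z/397Z)^×, its order divides φ(397) = 397 − 1 = 396 = 2^2 · 3^2 · 11.
Divisors of 396: 1, 2, 3, 4, 6, 9, 11, 12, 18, 22, 33, 36, 44, 66, 99, 132, 198, 396.
Evaluate successive powers at the divisors of 396:
305^1 ≡ 305 (mod 397)
305^2 ≡ 127 (mod 397)
305^3 ≡ 226 (mod 397)
305^4 ≡ 249 (mod 397)
305^6 ≡ 260 (mod 397)
305^9 ≡ 4 (mod 397)
305^11 ≡ 111 (mod 397)
305^12 ≡ 110 (mod 397)
305^18 ≡ 16 (mod 397)
305^22 ≡ 14 (mod 397)
305^33 ≡ 363 (mod 397)
305^36 ≡ 256 (mod 397)
305^44 ≡ 196 (mod 397)
305^66 ≡ 362 (mod 397)
305^99 ≡ 396 (mod 397)
305^132 ≡ 34 (mod 397)
305^198 ≡ 1 (mod 397) ✓
The smallest such exponent is 198, so the order of 305 is 198.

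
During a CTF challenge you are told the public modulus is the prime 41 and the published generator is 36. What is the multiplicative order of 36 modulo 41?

20

The order of 36 must divide φ(41) = 41 − 1 = 40 = 2^3 · 5.
Divisors of 40: 1, 2, 4, 5, 8, 10, 20, 40.
Check 36^d mod 41 for each divisor in increasing order:
36^1 ≡ 36
36^2 ≡ 25
36^4 ≡ 10
36^5 ≡ 32
36^8 ≡ 18
36^10 ≡ 40
36^20 ≡ 1
Hence ord(36) = 20.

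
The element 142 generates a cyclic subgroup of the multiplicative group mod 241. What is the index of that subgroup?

1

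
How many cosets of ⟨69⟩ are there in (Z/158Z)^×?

3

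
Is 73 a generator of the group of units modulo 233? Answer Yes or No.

Yes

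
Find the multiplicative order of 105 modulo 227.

ord(105) | φ(227) = 227 − 1 = 226 = 2 · 113.
Divisors of 226: 1, 2, 113, 226.
Evaluate successive powers at the divisors of 226:
105^1 ≡ 105
105^2 ≡ 129
105^113 ≡ 226
105^226 ≡ 1
Therefore the multiplicative order of 105 modulo 227 is 226.

226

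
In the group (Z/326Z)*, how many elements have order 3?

φ(326) = φ(2)·φ(163) = 1·162 = 162 = 2 · 3^4.
(Z/326Z)^× is cyclic (|G| = 162); a cyclic group of order m has exactly φ(d) elements of each order d | m, and none otherwise.
3 | 162, and φ(3) = 3 − 1 = 2.

2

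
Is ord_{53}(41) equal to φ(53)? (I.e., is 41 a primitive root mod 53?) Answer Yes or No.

Yes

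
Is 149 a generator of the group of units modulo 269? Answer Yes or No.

φ(269) = 269 − 1 = 268 = 2^2 · 67.
Test 149^(268/q) mod 269 for each prime factor q of 268:
149^134 ≡ 1 (mod 269)  [q = 2: ≡ 1 ✗]
149^4 ≡ 5 (mod 269)  [q = 67: ≢ 1 ✓]
Since 149^134 ≡ 1, the order of 149 divides 134 < 268, so 149 is not a primitive root.

No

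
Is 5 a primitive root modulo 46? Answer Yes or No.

φ(46) = φ(2)·φ(23) = 1·22 = 22 = 2 · 11.
An element g generates (Z/46Z)^× iff g^(22/q) ≢ 1 (mod 46) for each prime q ∈ {2, 11}.
5^11 ≡ 45 (mod 46)  [q = 2: ≢ 1 ✓]
5^2 ≡ 25 (mod 46)  [q = 11: ≢ 1 ✓]
Every test exponent gives a nontrivial residue, hence 5 generates the full group.

Yes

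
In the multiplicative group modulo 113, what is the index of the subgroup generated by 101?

1

ord(101) | φ(113) = 113 − 1 = 112 = 2^4 · 7.
Divisors of 112: 1, 2, 4, 7, 8, 14, 16, 28, 56, 112.
Check 101^d mod 113 for each divisor in increasing order:
101^1 ≡ 101
101^2 ≡ 31
101^4 ≡ 57
101^7 ≡ 40
101^8 ≡ 85
101^14 ≡ 18
101^16 ≡ 106
101^28 ≡ 98
101^56 ≡ 112
101^112 ≡ 1
So ord_113(101) = 112, hence |⟨101⟩| = 112.
Index = |(Z/113Z)^×| / |⟨101⟩| = 112 / 112 = 1.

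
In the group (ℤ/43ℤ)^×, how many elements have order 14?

6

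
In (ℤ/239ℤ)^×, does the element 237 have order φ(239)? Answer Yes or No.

φ(239) = 239 − 1 = 238 = 2 · 7 · 17.
An element g generates (Z/239Z)^× iff g^(238/q) ≢ 1 (mod 239) for each prime q ∈ {2, 7, 17}.
237^119 ≡ 238 (mod 239)  [q = 2: ≢ 1 ✓]
237^34 ≡ 201 (mod 239)  [q = 7: ≢ 1 ✓]
237^14 ≡ 132 (mod 239)  [q = 17: ≢ 1 ✓]
All checks pass, so 237 has order 238 and is a primitive root modulo 239.

Yes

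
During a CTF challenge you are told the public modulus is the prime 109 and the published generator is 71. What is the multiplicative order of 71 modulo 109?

By Lagrange's theorem, ord_109(71) divides φ(109) = 109 − 1 = 108 = 2^2 · 3^3.
Divisors of 108: 1, 2, 3, 4, 6, 9, 12, 18, 27, 36, 54, 108.
Compute 71^d (mod 109) for the divisors d until we hit 1:
71^1 ≡ 71 (mod 109)
71^2 ≡ 27 (mod 109)
71^3 ≡ 64 (mod 109)
71^4 ≡ 75 (mod 109)
71^6 ≡ 63 (mod 109)
71^9 ≡ 108 (mod 109)
71^12 ≡ 45 (mod 109)
71^18 ≡ 1 (mod 109) ✓
Hence ord(71) = 18.

18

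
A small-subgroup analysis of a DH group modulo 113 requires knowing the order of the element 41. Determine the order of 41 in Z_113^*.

By Lagrange's theorem, ord_113(41) divides φ(113) = 113 − 1 = 112 = 2^4 · 7.
Divisors of 112: 1, 2, 4, 7, 8, 14, 16, 28, 56, 112.
Check 41^d mod 113 for each divisor in increasing order:
41^1 ≡ 41 (mod 113)
41^2 ≡ 99 (mod 113)
41^4 ≡ 83 (mod 113)
41^7 ≡ 44 (mod 113)
41^8 ≡ 109 (mod 113)
41^14 ≡ 15 (mod 113)
41^16 ≡ 16 (mod 113)
41^28 ≡ 112 (mod 113)
41^56 ≡ 1 (mod 113) ✓
The smallest such exponent is 56, so the order of 41 is 56.

56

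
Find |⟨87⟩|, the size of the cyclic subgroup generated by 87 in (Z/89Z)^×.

22

ord(87) | φ(89) = 89 − 1 = 88 = 2^3 · 11.
Divisors of 88: 1, 2, 4, 8, 11, 22, 44, 88.
Test each divisor d:
87^1 ≡ 87
87^2 ≡ 4
87^4 ≡ 16
87^8 ≡ 78
87^11 ≡ 88
87^22 ≡ 1
Hence ord(87) = 22.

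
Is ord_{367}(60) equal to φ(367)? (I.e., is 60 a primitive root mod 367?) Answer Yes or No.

φ(367) = 367 − 1 = 366 = 2 · 3 · 61.
Test 60^(366/q) mod 367 for each prime factor q of 366:
60^183 ≡ 1 (mod 367)  [q = 2: ≡ 1 ✗]
60^122 ≡ 83 (mod 367)  [q = 3: ≢ 1 ✓]
60^6 ≡ 145 (mod 367)  [q = 61: ≢ 1 ✓]
The check at q = 2 fails, so 60 generates a proper subgroup.

No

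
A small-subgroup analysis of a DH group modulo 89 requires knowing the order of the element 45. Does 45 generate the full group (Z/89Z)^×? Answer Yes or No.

φ(89) = 89 − 1 = 88 = 2^3 · 11.
It suffices to check that the order of 45 is not a proper divisor of 88: compute 45^(88/q) for q ∈ {2, 11}.
45^44 ≡ 1 (mod 89)  [q = 2: ≡ 1 ✗]
45^8 ≡ 8 (mod 89)  [q = 11: ≢ 1 ✓]
The check at q = 2 fails, so 45 generates a proper subgroup.

No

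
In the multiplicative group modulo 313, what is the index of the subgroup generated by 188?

ord(188) | φ(313) = 313 − 1 = 312 = 2^3 · 3 · 13.
Divisors of 312: 1, 2, 3, 4, 6, 8, 12, 13, 24, 26, 39, 52, 78, 104, 156, 312.
Evaluate successive powers at the divisors of 312:
188^1 ≡ 188
188^2 ≡ 288
188^3 ≡ 308
188^4 ≡ 312
188^6 ≡ 25
188^8 ≡ 1
So ord_313(188) = 8, hence |⟨188⟩| = 8.
[(Z/313Z)^× : ⟨188⟩] = 312/8 = 39.

39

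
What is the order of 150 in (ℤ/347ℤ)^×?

346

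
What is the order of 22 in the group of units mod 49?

7

ord(22) | φ(49) = φ(7^2) = 7·(7−1) = 42 = 2 · 3 · 7.
Divisors of 42: 1, 2, 3, 6, 7, 14, 21, 42.
Test each divisor d:
22^1 ≡ 22 (mod 49)
22^2 ≡ 43 (mod 49)
22^3 ≡ 15 (mod 49)
22^6 ≡ 29 (mod 49)
22^7 ≡ 1 (mod 49) ✓
Hence ord(22) = 7.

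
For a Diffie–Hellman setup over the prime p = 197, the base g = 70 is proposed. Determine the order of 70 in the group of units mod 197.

ord(70) | φ(197) = 197 − 1 = 196 = 2^2 · 7^2.
Divisors of 196: 1, 2, 4, 7, 14, 28, 49, 98, 196.
Compute 70^d (mod 197) for the divisors d until we hit 1:
70^1 ≡ 70 (mod 197)
70^2 ≡ 172 (mod 197)
70^4 ≡ 34 (mod 197)
70^7 ≡ 191 (mod 197)
70^14 ≡ 36 (mod 197)
70^28 ≡ 114 (mod 197)
70^49 ≡ 1 (mod 197) ✓
So ord_197(70) = 49.

49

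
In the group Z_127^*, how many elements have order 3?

2

φ(127) = 127 − 1 = 126 = 2 · 3^2 · 7.
(Z/127Z)^× is cyclic (|G| = 126); a cyclic group of order m has exactly φ(d) elements of each order d | m, and none otherwise.
3 | 126, and φ(3) = 3 − 1 = 2.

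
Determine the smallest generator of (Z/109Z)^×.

6

φ(109) = 109 − 1 = 108 = 2^2 · 3^3.
Test candidates g = 2, 3, … against the prime factors q ∈ {2, 3} of φ(109): g is a generator iff g^(108/q) ≢ 1 for every such q.
g = 2: 2^54 ≡ 108; 2^36 ≡ 1 — hits 1, so not a primitive root.
g = 3: 3^54 ≡ 1 — hits 1, so not a primitive root.
g = 4: 4^54 ≡ 1 — hits 1, so not a primitive root.
g = 5: 5^54 ≡ 1 — hits 1, so not a primitive root.
g = 6: 6^54 ≡ 108; 6^36 ≡ 63 — none is 1, so 6 is a primitive root.
The smallest primitive root modulo 109 is 6.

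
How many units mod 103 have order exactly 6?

2

φ(103) = 103 − 1 = 102 = 2 · 3 · 17.
In a cyclic group of order 102, there are φ(d) elements of order d for each divisor d of 102, and zero for non-divisors.
6 = 2 · 3 divides 102, and φ(6) = 2.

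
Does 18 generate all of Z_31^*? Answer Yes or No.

No

φ(31) = 31 − 1 = 30 = 2 · 3 · 5.
It suffices to check that the order of 18 is not a proper divisor of 30: compute 18^(30/q) for q ∈ {2, 3, 5}.
18^15 ≡ 1 (mod 31)  [q = 2: ≡ 1 ✗]
18^10 ≡ 5 (mod 31)  [q = 3: ≢ 1 ✓]
18^6 ≡ 16 (mod 31)  [q = 5: ≢ 1 ✓]
The check at q = 2 fails, so 18 generates a proper subgroup.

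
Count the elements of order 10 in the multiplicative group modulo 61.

φ(61) = 61 − 1 = 60 = 2^2 · 3 · 5.
(Z/61Z)^× is cyclic (|G| = 60); a cyclic group of order m has exactly φ(d) elements of each order d | m, and none otherwise.
10 = 2 · 5 divides 60, and φ(10) = 4.

4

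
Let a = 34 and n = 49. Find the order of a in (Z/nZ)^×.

Since 34 ∈ (Z/49Z)^×, its order divides φ(49) = φ(7^2) = 7·(7−1) = 42 = 2 · 3 · 7.
Divisors of 42: 1, 2, 3, 6, 7, 14, 21, 42.
Compute 34^d (mod 49) for the divisors d until we hit 1:
34^1 ≡ 34
34^2 ≡ 29
34^3 ≡ 6
34^6 ≡ 36
34^7 ≡ 48
34^14 ≡ 1
Therefore the multiplicative order of 34 modulo 49 is 14.

14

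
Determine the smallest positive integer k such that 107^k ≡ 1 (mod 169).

39

The order of 107 must divide φ(169) = φ(13^2) = 13·(13−1) = 156 = 2^2 · 3 · 13.
Divisors of 156: 1, 2, 3, 4, 6, 12, 13, 26, 39, 52, 78, 156.
Test each divisor d:
107^1 ≡ 107 (mod 169)
107^2 ≡ 126 (mod 169)
107^3 ≡ 131 (mod 169)
107^4 ≡ 159 (mod 169)
107^6 ≡ 92 (mod 169)
107^12 ≡ 14 (mod 169)
107^13 ≡ 146 (mod 169)
107^26 ≡ 22 (mod 169)
107^39 ≡ 1 (mod 169) ✓
The smallest such exponent is 39, so the order of 107 is 39.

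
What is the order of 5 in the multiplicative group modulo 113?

112

By Lagrange's theorem, ord_113(5) divides φ(113) = 113 − 1 = 112 = 2^4 · 7.
Divisors of 112: 1, 2, 4, 7, 8, 14, 16, 28, 56, 112.
Evaluate successive powers at the divisors of 112:
5^1 ≡ 5 (mod 113)
5^2 ≡ 25 (mod 113)
5^4 ≡ 60 (mod 113)
5^7 ≡ 42 (mod 113)
5^8 ≡ 97 (mod 113)
5^14 ≡ 69 (mod 113)
5^16 ≡ 30 (mod 113)
5^28 ≡ 15 (mod 113)
5^56 ≡ 112 (mod 113)
5^112 ≡ 1 (mod 113) ✓
So ord_113(5) = 112.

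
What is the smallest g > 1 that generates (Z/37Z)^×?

2

φ(37) = 37 − 1 = 36 = 2^2 · 3^2.
Test candidates g = 2, 3, … against the prime factors q ∈ {2, 3} of φ(37): g is a generator iff g^(36/q) ≢ 1 for every such q.
g = 2: 2^18 ≡ 36; 2^12 ≡ 26 — none is 1, so 2 is a primitive root.
Hence the least primitive root of 37 is 2.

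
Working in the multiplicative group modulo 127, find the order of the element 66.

The order of 66 must divide φ(127) = 127 − 1 = 126 = 2 · 3^2 · 7.
Divisors of 126: 1, 2, 3, 6, 7, 9, 14, 18, 21, 42, 63, 126.
Check 66^d mod 127 for each divisor in increasing order:
66^1 ≡ 66 (mod 127)
66^2 ≡ 38 (mod 127)
66^3 ≡ 95 (mod 127)
66^6 ≡ 8 (mod 127)
66^7 ≡ 20 (mod 127)
66^9 ≡ 125 (mod 127)
66^14 ≡ 19 (mod 127)
66^18 ≡ 4 (mod 127)
66^21 ≡ 126 (mod 127)
66^42 ≡ 1 (mod 127) ✓
Hence ord(66) = 42.

42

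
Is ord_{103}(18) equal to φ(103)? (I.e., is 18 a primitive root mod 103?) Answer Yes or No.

φ(103) = 103 − 1 = 102 = 2 · 3 · 17.
It suffices to check that the order of 18 is not a proper divisor of 102: compute 18^(102/q) for q ∈ {2, 3, 17}.
18^51 ≡ 1 (mod 103)  [q = 2: ≡ 1 ✗]
18^34 ≡ 46 (mod 103)  [q = 3: ≢ 1 ✓]
18^6 ≡ 79 (mod 103)  [q = 17: ≢ 1 ✓]
18^51 ≡ 1 shows ord(18) | 51, strictly less than φ(103); not a primitive root.

No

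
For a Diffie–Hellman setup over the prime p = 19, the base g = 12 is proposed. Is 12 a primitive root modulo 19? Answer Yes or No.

No

φ(19) = 19 − 1 = 18 = 2 · 3^2.
12 is a primitive root mod 19 iff 12^(φ(19)/q) ≢ 1 for every prime q | φ(19), i.e. q ∈ {2, 3}.
12^9 ≡ 18 (mod 19)  [q = 2: ≢ 1 ✓]
12^6 ≡ 1 (mod 19)  [q = 3: ≡ 1 ✗]
The check at q = 3 fails, so 12 generates a proper subgroup.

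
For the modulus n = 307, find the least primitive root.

φ(307) = 307 − 1 = 306 = 2 · 3^2 · 17.
Test candidates g = 2, 3, … against the prime factors q ∈ {2, 3, 17} of φ(307): g is a generator iff g^(306/q) ≢ 1 for every such q.
g = 2: 2^153 ≡ 306; 2^102 ≡ 1 — hits 1, so not a primitive root.
g = 3: 3^153 ≡ 306; 3^102 ≡ 1 — hits 1, so not a primitive root.
g = 4: 4^153 ≡ 1 — hits 1, so not a primitive root.
g = 5: 5^153 ≡ 306; 5^102 ≡ 289; 5^18 ≡ 81 — none is 1, so 5 is a primitive root.
Hence the least primitive root of 307 is 5.

5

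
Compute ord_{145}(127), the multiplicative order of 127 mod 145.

28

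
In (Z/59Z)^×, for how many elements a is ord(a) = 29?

28

φ(59) = 59 − 1 = 58 = 2 · 29.
Since (Z/59Z)^× is cyclic of order 58, the number of elements of order d is φ(d) when d | 58 and 0 otherwise.
29 | 58, and φ(29) = 29 − 1 = 28.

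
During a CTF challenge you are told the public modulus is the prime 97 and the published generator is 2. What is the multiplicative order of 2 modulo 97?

By Lagrange's theorem, ord_97(2) divides φ(97) = 97 − 1 = 96 = 2^5 · 3.
Divisors of 96: 1, 2, 3, 4, 6, 8, 12, 16, 24, 32, 48, 96.
Test each divisor d:
2^1 ≡ 2 (mod 97)
2^2 ≡ 4 (mod 97)
2^3 ≡ 8 (mod 97)
2^4 ≡ 16 (mod 97)
2^6 ≡ 64 (mod 97)
2^8 ≡ 62 (mod 97)
2^12 ≡ 22 (mod 97)
2^16 ≡ 61 (mod 97)
2^24 ≡ 96 (mod 97)
2^32 ≡ 35 (mod 97)
2^48 ≡ 1 (mod 97) ✓
Therefore the multiplicative order of 2 modulo 97 is 48.

48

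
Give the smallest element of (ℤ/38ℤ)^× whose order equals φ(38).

φ(38) = φ(2)·φ(19) = 1·18 = 18 = 2 · 3^2.
Test candidates g = 2, 3, … against the prime factors q ∈ {2, 3} of φ(38): g is a generator iff g^(18/q) ≢ 1 for every such q.
g = 2: gcd(2, 38) = 2 > 1, not a unit — skip.
g = 3: 3^9 ≡ 37; 3^6 ≡ 7 — none is 1, so 3 is a primitive root.
The smallest primitive root modulo 38 is 3.

3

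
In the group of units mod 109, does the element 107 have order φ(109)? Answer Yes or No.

No

φ(109) = 109 − 1 = 108 = 2^2 · 3^3.
An element g generates (Z/109Z)^× iff g^(108/q) ≢ 1 (mod 109) for each prime q ∈ {2, 3}.
107^54 ≡ 108 (mod 109)  [q = 2: ≢ 1 ✓]
107^36 ≡ 1 (mod 109)  [q = 3: ≡ 1 ✗]
Since 107^36 ≡ 1, the order of 107 divides 36 < 108, so 107 is not a primitive root.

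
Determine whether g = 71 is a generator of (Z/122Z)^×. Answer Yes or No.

Yes

φ(122) = φ(2)·φ(61) = 1·60 = 60 = 2^2 · 3 · 5.
71 is a primitive root mod 122 iff 71^(φ(122)/q) ≢ 1 for every prime q | φ(122), i.e. q ∈ {2, 3, 5}.
71^30 ≡ 121 (mod 122)  [q = 2: ≢ 1 ✓]
71^20 ≡ 13 (mod 122)  [q = 3: ≢ 1 ✓]
71^12 ≡ 119 (mod 122)  [q = 5: ≢ 1 ✓]
None equal 1, so ord_122(71) = 60: 71 is a primitive root.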